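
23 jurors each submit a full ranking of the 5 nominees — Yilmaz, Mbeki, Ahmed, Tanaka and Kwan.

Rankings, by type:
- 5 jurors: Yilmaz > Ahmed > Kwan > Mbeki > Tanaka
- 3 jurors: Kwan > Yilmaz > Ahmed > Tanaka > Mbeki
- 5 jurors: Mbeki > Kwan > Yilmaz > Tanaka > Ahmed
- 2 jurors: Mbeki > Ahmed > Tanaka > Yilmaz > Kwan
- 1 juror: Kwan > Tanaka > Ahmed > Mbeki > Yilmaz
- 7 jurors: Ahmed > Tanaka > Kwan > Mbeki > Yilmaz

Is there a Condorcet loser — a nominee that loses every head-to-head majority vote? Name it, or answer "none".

Head-to-head results (23 jurors):
Yilmaz–Mbeki: Mbeki 15–8.
Yilmaz vs Ahmed: Yilmaz preferred on 5+3+5 = 13 ballots; Yilmaz wins 13–10.
Yilmaz vs Tanaka: Yilmaz preferred on 5+3+5 = 13 ballots; Yilmaz wins 13–10.
Yilmaz vs Kwan: 7 to 16, Kwan.
Mbeki vs Ahmed: Mbeki preferred on 5+2 = 7 ballots; Ahmed wins 16–7.
Mbeki vs Tanaka: Mbeki wins 12–11.
Mbeki vs Kwan: 5+2 = 7 for Mbeki, 16 for Kwan — Kwan by 16–7.
Ahmed vs Tanaka: Ahmed is ranked higher on 5+3+2+7 = 17 ballots, Tanaka on 6. Ahmed wins 17–6.
Ahmed–Kwan: Ahmed 14–9.
Tanaka vs Kwan: Kwan wins 14–9.
Only Tanaka has no wins; Tanaka is the Condorcet loser.

Tanaka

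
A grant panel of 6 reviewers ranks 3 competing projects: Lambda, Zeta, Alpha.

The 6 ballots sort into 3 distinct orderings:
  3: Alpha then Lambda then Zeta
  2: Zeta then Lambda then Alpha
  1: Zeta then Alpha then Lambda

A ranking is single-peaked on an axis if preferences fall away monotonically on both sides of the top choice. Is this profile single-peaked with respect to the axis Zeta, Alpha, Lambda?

no

Axis positions: Zeta=1, Alpha=2, Lambda=3.
Type 1 (peak Alpha at position 2): ranking walks positions 2-3-1, expanding outward from the peak — single-peaked.
Type 2: ranking walks positions 1-3-2; Lambda is ranked above Alpha even though Alpha lies between Lambda and the peak Zeta on the axis — preferences dip and rise again. Not single-peaked.
Type 3 (peak Zeta at position 1): ranking walks positions 1-2-3, expanding outward from the peak — single-peaked.
Type 2 violates single-peakedness, so the profile is not single-peaked on this axis.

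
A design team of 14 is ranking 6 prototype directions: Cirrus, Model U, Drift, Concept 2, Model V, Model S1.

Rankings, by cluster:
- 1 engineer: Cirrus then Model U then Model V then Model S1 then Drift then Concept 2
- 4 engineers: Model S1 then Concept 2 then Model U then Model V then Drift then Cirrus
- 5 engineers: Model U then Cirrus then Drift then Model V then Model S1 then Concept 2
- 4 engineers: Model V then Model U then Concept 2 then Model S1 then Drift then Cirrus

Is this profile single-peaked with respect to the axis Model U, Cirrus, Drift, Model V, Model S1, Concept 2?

no

Axis positions: Model U=1, Cirrus=2, Drift=3, Model V=4, Model S1=5, Concept 2=6.
Cluster 1: ranking walks positions 2-1-4-5-3-6; Model V is ranked above Drift even though Drift lies between Model V and the peak Cirrus on the axis — preferences dip and rise again. Not single-peaked.
Cluster 2: ranking walks positions 5-6-1-4-3-2; Model U is ranked above Model V even though Model V lies between Model U and the peak Model S1 on the axis — preferences dip and rise again. Not single-peaked.
Cluster 3 (peak Model U at position 1): ranking walks positions 1-2-3-4-5-6, expanding outward from the peak — single-peaked.
Cluster 4: ranking walks positions 4-1-6-5-3-2; Model U is ranked above Drift even though Drift lies between Model U and the peak Model V on the axis — preferences dip and rise again. Not single-peaked.
Cluster 1 violates single-peakedness, so the profile is not single-peaked on this axis.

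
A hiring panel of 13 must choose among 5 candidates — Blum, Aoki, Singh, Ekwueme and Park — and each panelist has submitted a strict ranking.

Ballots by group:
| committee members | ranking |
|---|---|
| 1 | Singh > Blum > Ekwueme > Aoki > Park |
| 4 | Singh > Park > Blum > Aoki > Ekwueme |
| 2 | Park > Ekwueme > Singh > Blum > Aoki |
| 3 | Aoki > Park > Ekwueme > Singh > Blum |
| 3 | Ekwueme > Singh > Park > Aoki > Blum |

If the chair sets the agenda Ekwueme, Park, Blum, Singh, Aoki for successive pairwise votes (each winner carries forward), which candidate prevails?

Singh

Round 1: Ekwueme vs Park — 4–9, Park advances.
Round 2: Park vs Blum — 12–1, Park advances.
Round 3: Park vs Singh — 5–8, Singh advances.
Round 4: Singh vs Aoki — 10–3, Singh advances.
Singh survives the agenda.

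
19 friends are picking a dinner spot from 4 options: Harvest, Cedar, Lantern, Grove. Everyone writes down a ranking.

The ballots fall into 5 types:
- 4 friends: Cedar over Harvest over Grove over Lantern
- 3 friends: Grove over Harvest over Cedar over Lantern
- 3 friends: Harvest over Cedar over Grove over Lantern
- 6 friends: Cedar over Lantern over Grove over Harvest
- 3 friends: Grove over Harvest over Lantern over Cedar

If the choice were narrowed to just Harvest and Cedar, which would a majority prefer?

Cedar

Ballots ranking Harvest above Cedar: 3 + 3 + 3 = 9.
Ballots ranking Cedar above Harvest: 19 − 9 = 10.
Cedar wins the head-to-head 10–9.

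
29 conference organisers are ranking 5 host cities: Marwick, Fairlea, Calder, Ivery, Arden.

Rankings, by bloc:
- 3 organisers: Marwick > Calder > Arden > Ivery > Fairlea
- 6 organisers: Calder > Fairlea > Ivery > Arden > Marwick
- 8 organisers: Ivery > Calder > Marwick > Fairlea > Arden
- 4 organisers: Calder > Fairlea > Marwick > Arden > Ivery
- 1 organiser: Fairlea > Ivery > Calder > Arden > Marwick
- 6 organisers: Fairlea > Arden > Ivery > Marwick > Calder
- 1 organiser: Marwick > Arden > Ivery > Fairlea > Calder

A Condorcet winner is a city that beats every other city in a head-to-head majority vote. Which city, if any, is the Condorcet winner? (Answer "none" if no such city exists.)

none

Check each pair by majority over 29 ballots:
Marwick vs Fairlea: Fairlea, 17–12.
Marwick–Calder: Calder 19–10.
Marwick vs Ivery: Ivery wins 21–8.
Marwick vs Arden: Marwick, 16–13.
Fairlea vs Calder: Calder, 21–8.
Fairlea vs Ivery: Fairlea, 17–12.
Fairlea–Arden: Fairlea 25–4.
Calder vs Ivery: Ivery wins 16–13.
Calder vs Arden: Calder, 22–7.
Ivery–Arden: Ivery 15–14.
Every city loses at least once (Marwick loses to Fairlea; Fairlea loses to Calder; Calder loses to Ivery; Ivery loses to Fairlea; Arden loses to Marwick). The majority relation contains the cycle Fairlea beats Ivery beats Calder beats Fairlea, so there is no Condorcet winner.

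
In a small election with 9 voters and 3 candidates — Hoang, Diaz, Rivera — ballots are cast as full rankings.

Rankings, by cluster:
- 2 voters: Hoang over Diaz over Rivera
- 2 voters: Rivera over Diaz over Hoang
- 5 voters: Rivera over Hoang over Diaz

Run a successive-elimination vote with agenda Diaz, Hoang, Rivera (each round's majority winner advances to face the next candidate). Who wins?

Round 1: Diaz vs Hoang — 2–7, Hoang advances.
Round 2: Hoang vs Rivera — 2–7, Rivera advances.
Rivera survives the agenda.

Rivera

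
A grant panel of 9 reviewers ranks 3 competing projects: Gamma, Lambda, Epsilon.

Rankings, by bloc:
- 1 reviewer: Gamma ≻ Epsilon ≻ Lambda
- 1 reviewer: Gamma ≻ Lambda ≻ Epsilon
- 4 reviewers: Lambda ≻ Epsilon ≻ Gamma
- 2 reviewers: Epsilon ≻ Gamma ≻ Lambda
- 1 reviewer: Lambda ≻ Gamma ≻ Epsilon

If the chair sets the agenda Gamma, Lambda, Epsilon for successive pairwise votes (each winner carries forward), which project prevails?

Round 1: Gamma vs Lambda — 4–5, Lambda advances.
Round 2: Lambda vs Epsilon — 6–3, Lambda advances.
Lambda survives the agenda.

Lambda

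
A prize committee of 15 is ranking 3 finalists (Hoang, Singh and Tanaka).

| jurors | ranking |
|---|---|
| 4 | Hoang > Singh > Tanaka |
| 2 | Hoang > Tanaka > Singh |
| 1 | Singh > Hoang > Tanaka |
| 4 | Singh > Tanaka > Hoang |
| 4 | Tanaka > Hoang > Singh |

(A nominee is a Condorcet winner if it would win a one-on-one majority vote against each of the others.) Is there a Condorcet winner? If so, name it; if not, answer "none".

Head-to-head results (15 jurors):
Hoang vs Singh: Hoang preferred on 4+2+4 = 10 ballots; Hoang wins 10–5.
Hoang–Tanaka: Tanaka 8–7.
Singh–Tanaka: Singh 9–6.
Each nominee drops at least one matchup (Hoang loses to Tanaka; Singh loses to Hoang; Tanaka loses to Singh); the cycle Hoang → Singh → Tanaka → Hoang rules out a Condorcet winner.

none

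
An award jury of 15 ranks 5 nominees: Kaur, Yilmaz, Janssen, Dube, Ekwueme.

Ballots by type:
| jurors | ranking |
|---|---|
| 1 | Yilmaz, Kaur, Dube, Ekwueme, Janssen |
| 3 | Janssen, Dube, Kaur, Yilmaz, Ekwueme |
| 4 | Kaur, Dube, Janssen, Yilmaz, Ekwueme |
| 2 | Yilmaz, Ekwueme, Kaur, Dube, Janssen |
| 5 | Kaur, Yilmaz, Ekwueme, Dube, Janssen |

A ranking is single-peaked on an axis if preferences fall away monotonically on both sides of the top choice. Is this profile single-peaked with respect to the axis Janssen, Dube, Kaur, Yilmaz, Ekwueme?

yes

Axis positions: Janssen=1, Dube=2, Kaur=3, Yilmaz=4, Ekwueme=5.
Type 1 (peak Yilmaz at position 4): ranking walks positions 4-3-2-5-1, expanding outward from the peak — single-peaked.
Type 2 (peak Janssen at position 1): ranking walks positions 1-2-3-4-5, expanding outward from the peak — single-peaked.
Type 3 (peak Kaur at position 3): ranking walks positions 3-2-1-4-5, expanding outward from the peak — single-peaked.
Type 4 (peak Yilmaz at position 4): ranking walks positions 4-5-3-2-1, expanding outward from the peak — single-peaked.
Type 5 (peak Kaur at position 3): ranking walks positions 3-4-5-2-1, expanding outward from the peak — single-peaked.
Every ranking is single-peaked on this axis.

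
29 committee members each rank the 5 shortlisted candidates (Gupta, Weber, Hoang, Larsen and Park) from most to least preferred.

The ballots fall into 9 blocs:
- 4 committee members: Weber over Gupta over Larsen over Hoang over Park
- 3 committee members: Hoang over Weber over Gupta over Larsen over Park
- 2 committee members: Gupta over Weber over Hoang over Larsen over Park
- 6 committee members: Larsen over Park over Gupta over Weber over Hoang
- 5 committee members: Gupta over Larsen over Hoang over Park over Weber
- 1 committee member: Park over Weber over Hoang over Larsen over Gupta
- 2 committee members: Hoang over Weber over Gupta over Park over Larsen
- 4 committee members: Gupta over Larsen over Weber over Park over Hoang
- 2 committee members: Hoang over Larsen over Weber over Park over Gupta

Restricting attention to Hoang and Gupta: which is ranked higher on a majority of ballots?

Ballots ranking Hoang above Gupta: 3 + 1 + 2 + 2 = 8.
Ballots ranking Gupta above Hoang: 29 − 8 = 21.
Gupta wins the head-to-head 21–8.

Gupta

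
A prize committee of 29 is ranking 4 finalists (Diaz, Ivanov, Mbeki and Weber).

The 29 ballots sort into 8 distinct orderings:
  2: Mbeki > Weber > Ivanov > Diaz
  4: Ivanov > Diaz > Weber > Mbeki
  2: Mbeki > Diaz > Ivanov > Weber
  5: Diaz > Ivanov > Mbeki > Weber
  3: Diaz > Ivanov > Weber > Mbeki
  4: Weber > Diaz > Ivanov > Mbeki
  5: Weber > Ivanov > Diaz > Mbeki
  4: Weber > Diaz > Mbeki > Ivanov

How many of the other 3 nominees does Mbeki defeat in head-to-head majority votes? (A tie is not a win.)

0

Mbeki against each rival (29 jurors):
Mbeki–Diaz: Diaz 25–4.
Mbeki vs Ivanov: Mbeki preferred on 2+2+4 = 8 ballots; Ivanov wins 21–8.
Mbeki vs Weber: Weber, 20–9.
Mbeki beats no one; loses to Diaz, Ivanov, Weber — 0 pairwise wins.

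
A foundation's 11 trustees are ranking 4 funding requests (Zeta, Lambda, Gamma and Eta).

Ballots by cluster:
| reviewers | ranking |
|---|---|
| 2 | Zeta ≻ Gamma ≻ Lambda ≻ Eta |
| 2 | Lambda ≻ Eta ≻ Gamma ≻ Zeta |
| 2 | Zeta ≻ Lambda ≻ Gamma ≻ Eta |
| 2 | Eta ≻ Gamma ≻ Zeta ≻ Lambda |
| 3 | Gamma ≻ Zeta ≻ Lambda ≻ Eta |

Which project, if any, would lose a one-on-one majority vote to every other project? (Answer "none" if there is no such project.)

Eta

Pairwise majorities:
Zeta vs Lambda: 9 to 2, Zeta.
Zeta vs Gamma: Zeta preferred on 2+2 = 4 ballots; Gamma wins 7–4.
Zeta vs Eta: Zeta wins 7–4.
Lambda vs Gamma: 2+2 = 4 for Lambda, 7 for Gamma — Gamma by 7–4.
Lambda vs Eta: Lambda preferred on 2+2+2+3 = 9 ballots; Lambda wins 9–2.
Gamma vs Eta: Gamma wins 7–4.
Eta is beaten in every head-to-head and is the Condorcet loser.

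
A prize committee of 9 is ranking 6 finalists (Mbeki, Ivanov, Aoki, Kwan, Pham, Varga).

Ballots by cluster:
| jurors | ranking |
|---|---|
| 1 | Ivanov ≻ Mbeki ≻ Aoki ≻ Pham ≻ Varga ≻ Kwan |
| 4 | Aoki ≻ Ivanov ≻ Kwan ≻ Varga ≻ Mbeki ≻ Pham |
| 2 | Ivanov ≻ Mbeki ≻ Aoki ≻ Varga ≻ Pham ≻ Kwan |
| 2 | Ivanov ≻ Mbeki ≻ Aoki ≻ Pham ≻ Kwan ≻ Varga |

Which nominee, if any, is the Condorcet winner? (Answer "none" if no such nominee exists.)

Ivanov

Check each pair by majority over 9 ballots:
Mbeki vs Ivanov: Ivanov, 9–0.
Mbeki–Aoki: Mbeki 5–4.
Mbeki–Kwan: Mbeki 5–4.
Mbeki vs Pham: Mbeki, 9–0.
Mbeki–Varga: Mbeki 5–4.
Ivanov vs Aoki: Ivanov wins 5–4.
Ivanov vs Kwan: Ivanov, 9–0.
Ivanov vs Pham: Ivanov, 9–0.
Ivanov vs Varga: Ivanov wins 9–0.
Aoki–Kwan: Aoki 9–0.
Aoki–Pham: Aoki 9–0.
Aoki vs Varga: Aoki, 9–0.
Kwan–Pham: Pham 5–4.
Kwan–Varga: Kwan 6–3.
Pham–Varga: Varga 6–3.
Ivanov beats each of Mbeki, Aoki, Kwan, Pham, Varga — Ivanov is the Condorcet winner.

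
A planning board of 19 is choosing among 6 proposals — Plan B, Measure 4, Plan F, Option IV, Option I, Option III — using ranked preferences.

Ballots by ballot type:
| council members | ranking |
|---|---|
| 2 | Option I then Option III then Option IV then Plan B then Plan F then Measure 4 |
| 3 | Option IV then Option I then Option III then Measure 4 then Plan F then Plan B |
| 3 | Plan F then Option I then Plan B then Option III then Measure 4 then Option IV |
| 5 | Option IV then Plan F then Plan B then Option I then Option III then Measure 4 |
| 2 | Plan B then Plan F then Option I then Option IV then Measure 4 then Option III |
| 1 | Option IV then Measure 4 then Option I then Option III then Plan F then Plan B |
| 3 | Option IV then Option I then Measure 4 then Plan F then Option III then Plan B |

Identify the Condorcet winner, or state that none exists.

Option IV

Pairwise majorities:
Plan B vs Measure 4: Plan B is ranked higher on 2+3+5+2 = 12 ballots, Measure 4 on 7. Plan B wins 12–7.
Plan B vs Plan F: 2+2 = 4 for Plan B, 15 for Plan F — Plan F by 15–4.
Plan B vs Option IV: 3+2 = 5 for Plan B, 14 for Option IV — Option IV by 14–5.
Plan B vs Option I: 7 to 12, Option I.
Plan B vs Option III: 3+5+2 = 10 for Plan B, 9 for Option III — Plan B by 10–9.
Measure 4 vs Plan F: 7 to 12, Plan F.
Measure 4 vs Option IV: Measure 4 preferred on 3 ballots; Option IV wins 16–3.
Measure 4 vs Option I: Measure 4 is ranked higher on 1 ballot, Option I on 18. Option I wins 18–1.
Measure 4 vs Option III: Measure 4 preferred on 2+1+3 = 6 ballots; Option III wins 13–6.
Plan F vs Option IV: 3+2 = 5 for Plan F, 14 for Option IV — Option IV by 14–5.
Plan F vs Option I: Plan F preferred on 3+5+2 = 10 ballots; Plan F wins 10–9.
Plan F vs Option III: Plan F is ranked higher on 3+5+2+3 = 13 ballots, Option III on 6. Plan F wins 13–6.
Option IV vs Option I: Option IV is ranked higher on 3+5+1+3 = 12 ballots, Option I on 7. Option IV wins 12–7.
Option IV vs Option III: Option IV is ranked higher on 3+5+2+1+3 = 14 ballots, Option III on 5. Option IV wins 14–5.
Option I vs Option III: 19 to 0, Option I.
Option IV defeats every rival head-to-head and is the Condorcet winner.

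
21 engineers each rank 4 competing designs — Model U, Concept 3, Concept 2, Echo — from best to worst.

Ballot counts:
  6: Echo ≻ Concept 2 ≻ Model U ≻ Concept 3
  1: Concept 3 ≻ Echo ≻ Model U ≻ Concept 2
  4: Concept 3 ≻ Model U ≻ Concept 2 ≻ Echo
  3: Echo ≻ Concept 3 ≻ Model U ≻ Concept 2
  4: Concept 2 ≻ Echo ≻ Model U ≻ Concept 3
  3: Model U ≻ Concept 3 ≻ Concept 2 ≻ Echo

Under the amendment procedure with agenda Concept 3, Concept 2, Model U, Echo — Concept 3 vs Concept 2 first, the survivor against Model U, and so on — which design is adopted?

Round 1: Concept 3 vs Concept 2 — 11–10, Concept 3 advances.
Round 2: Concept 3 vs Model U — 8–13, Model U advances.
Round 3: Model U vs Echo — 7–14, Echo advances.
Echo survives the agenda.

Echo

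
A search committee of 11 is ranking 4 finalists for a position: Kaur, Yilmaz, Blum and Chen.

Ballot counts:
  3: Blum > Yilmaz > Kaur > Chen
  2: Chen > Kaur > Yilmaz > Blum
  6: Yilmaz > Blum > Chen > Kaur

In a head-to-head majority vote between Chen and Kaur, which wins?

Ballots ranking Chen above Kaur: 2 + 6 = 8.
Ballots ranking Kaur above Chen: 11 − 8 = 3.
Chen wins the head-to-head 8–3.

Chen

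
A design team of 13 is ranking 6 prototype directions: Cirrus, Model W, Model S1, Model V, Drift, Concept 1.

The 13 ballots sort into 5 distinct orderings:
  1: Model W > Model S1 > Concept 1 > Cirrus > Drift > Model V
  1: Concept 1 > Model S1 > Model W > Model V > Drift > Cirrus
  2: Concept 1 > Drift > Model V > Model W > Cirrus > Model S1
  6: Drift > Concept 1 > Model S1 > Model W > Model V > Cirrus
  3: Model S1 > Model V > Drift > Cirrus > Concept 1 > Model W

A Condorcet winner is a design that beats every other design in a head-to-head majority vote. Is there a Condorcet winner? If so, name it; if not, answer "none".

Drift

Head-to-head results (13 engineers):
Cirrus vs Model W: Model W wins 10–3.
Cirrus vs Model S1: Cirrus is ranked higher on 2 ballots, Model S1 on 11. Model S1 wins 11–2.
Cirrus vs Model V: 1 for Cirrus, 12 for Model V — Model V by 12–1.
Cirrus vs Drift: Drift wins 12–1.
Cirrus vs Concept 1: Concept 1, 10–3.
Model W–Model S1: Model S1 10–3.
Model W vs Model V: Model W, 8–5.
Model W vs Drift: Drift wins 11–2.
Model W vs Concept 1: 1 for Model W, 12 for Concept 1 — Concept 1 by 12–1.
Model S1 vs Model V: 1+1+6+3 = 11 for Model S1, 2 for Model V — Model S1 by 11–2.
Model S1 vs Drift: Model S1 preferred on 1+1+3 = 5 ballots; Drift wins 8–5.
Model S1 vs Concept 1: 4 to 9, Concept 1.
Model V vs Drift: Model V is ranked higher on 1+3 = 4 ballots, Drift on 9. Drift wins 9–4.
Model V–Concept 1: Concept 1 10–3.
Drift vs Concept 1: 6+3 = 9 for Drift, 4 for Concept 1 — Drift by 9–4.
Drift beats each of Cirrus, Model W, Model S1, Model V, Concept 1 — Drift is the Condorcet winner.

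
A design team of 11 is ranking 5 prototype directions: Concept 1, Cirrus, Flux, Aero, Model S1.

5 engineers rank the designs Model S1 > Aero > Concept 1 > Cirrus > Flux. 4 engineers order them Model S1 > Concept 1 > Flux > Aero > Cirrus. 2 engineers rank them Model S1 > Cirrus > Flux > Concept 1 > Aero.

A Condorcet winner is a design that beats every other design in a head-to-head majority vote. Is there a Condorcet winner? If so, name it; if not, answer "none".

Model S1

Pairwise majorities:
Concept 1 vs Cirrus: Concept 1 preferred on 5+4 = 9 ballots; Concept 1 wins 9–2.
Concept 1 vs Flux: Concept 1 wins 9–2.
Concept 1 vs Aero: Concept 1 preferred on 4+2 = 6 ballots; Concept 1 wins 6–5.
Concept 1–Model S1: Model S1 11–0.
Cirrus vs Flux: Cirrus preferred on 5+2 = 7 ballots; Cirrus wins 7–4.
Cirrus vs Aero: Aero wins 9–2.
Cirrus vs Model S1: Model S1 wins 11–0.
Flux vs Aero: Flux wins 6–5.
Flux vs Model S1: Flux preferred on 0 ballots; Model S1 wins 11–0.
Aero vs Model S1: 0 to 11, Model S1.
Model S1 beats each of Concept 1, Cirrus, Flux, Aero — Model S1 is the Condorcet winner.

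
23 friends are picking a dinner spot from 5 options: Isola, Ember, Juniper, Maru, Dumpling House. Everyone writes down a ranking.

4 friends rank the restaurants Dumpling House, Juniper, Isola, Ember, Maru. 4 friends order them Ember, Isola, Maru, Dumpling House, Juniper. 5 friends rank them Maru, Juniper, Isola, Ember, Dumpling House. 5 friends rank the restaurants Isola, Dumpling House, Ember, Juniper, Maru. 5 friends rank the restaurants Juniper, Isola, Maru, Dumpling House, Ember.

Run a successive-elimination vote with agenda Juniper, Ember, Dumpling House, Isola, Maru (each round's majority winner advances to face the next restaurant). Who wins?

Isola

Round 1: Juniper vs Ember — 14–9, Juniper advances.
Round 2: Juniper vs Dumpling House — 10–13, Dumpling House advances.
Round 3: Dumpling House vs Isola — 4–19, Isola advances.
Round 4: Isola vs Maru — 18–5, Isola advances.
Isola survives the agenda.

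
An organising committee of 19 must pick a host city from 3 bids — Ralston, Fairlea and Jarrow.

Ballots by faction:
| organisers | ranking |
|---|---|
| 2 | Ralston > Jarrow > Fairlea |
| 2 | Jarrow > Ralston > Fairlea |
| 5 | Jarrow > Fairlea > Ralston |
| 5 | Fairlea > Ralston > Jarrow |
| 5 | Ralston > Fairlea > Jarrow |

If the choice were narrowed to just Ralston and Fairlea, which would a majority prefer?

Fairlea

Ballots ranking Ralston above Fairlea: 2 + 2 + 5 = 9.
Ballots ranking Fairlea above Ralston: 19 − 9 = 10.
Fairlea wins the head-to-head 10–9.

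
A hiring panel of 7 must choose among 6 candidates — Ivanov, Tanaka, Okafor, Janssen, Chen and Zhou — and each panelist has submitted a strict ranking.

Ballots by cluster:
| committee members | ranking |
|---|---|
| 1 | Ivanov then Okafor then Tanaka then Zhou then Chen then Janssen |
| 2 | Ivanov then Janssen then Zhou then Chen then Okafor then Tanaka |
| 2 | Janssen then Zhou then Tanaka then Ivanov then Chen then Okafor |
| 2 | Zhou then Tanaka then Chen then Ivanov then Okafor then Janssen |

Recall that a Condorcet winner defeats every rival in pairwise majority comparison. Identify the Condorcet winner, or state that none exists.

none

Check each pair by majority over 7 ballots:
Ivanov vs Tanaka: Ivanov preferred on 1+2 = 3 ballots; Tanaka wins 4–3.
Ivanov vs Okafor: 1+2+2+2 = 7 for Ivanov, 0 for Okafor — Ivanov by 7–0.
Ivanov vs Janssen: Ivanov is ranked higher on 1+2+2 = 5 ballots, Janssen on 2. Ivanov wins 5–2.
Ivanov vs Chen: 1+2+2 = 5 for Ivanov, 2 for Chen — Ivanov by 5–2.
Ivanov vs Zhou: Ivanov preferred on 1+2 = 3 ballots; Zhou wins 4–3.
Tanaka vs Okafor: Tanaka is ranked higher on 2+2 = 4 ballots, Okafor on 3. Tanaka wins 4–3.
Tanaka vs Janssen: Tanaka is ranked higher on 1+2 = 3 ballots, Janssen on 4. Janssen wins 4–3.
Tanaka vs Chen: Tanaka is ranked higher on 1+2+2 = 5 ballots, Chen on 2. Tanaka wins 5–2.
Tanaka vs Zhou: Tanaka preferred on 1 ballot; Zhou wins 6–1.
Okafor vs Janssen: Okafor preferred on 1+2 = 3 ballots; Janssen wins 4–3.
Okafor vs Chen: Okafor preferred on 1 ballot; Chen wins 6–1.
Okafor vs Zhou: 1 to 6, Zhou.
Janssen vs Chen: 2+2 = 4 for Janssen, 3 for Chen — Janssen by 4–3.
Janssen vs Zhou: 4 to 3, Janssen.
Chen vs Zhou: 0 to 7, Zhou.
Each candidate drops at least one matchup (Ivanov loses to Tanaka; Tanaka loses to Janssen; Okafor loses to Ivanov; Janssen loses to Ivanov; Chen loses to Ivanov; Zhou loses to Janssen); the cycle Ivanov > Janssen > Tanaka > Ivanov rules out a Condorcet winner.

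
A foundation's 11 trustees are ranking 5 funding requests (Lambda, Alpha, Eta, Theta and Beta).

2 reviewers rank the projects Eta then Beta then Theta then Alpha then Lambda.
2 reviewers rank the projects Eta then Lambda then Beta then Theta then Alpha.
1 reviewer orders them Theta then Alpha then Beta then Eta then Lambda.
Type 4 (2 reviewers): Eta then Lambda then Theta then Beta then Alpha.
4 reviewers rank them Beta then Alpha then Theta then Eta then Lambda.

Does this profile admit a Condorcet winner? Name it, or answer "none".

Eta

Pairwise majorities:
Lambda–Alpha: Alpha 7–4.
Lambda vs Eta: Eta wins 11–0.
Lambda–Theta: Theta 7–4.
Lambda–Beta: Beta 7–4.
Alpha vs Eta: Eta wins 6–5.
Alpha vs Theta: Theta wins 7–4.
Alpha vs Beta: Beta, 10–1.
Eta vs Theta: Eta, 6–5.
Eta–Beta: Eta 6–5.
Theta vs Beta: Beta, 8–3.
Eta defeats every rival head-to-head and is the Condorcet winner.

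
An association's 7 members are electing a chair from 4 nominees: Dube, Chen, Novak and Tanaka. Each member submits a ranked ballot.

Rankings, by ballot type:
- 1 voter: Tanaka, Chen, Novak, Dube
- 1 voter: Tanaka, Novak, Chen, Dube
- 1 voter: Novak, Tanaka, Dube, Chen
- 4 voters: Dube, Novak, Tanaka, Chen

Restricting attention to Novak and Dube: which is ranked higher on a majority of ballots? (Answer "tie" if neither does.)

Ballots ranking Novak above Dube: 1 + 1 + 1 = 3.
Ballots ranking Dube above Novak: 7 − 3 = 4.
Dube wins the head-to-head 4–3.

Dube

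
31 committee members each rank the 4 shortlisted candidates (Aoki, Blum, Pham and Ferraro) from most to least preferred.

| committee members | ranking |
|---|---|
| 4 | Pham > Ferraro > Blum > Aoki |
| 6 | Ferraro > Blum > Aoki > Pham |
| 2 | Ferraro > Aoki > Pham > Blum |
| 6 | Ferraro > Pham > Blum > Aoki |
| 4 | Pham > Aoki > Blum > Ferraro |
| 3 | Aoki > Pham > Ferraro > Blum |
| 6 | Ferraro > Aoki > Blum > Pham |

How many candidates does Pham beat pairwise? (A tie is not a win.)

1

Pham against each rival (31 committee members):
Pham–Aoki: Aoki 17–14.
Pham vs Blum: Pham preferred on 4+2+6+4+3 = 19 ballots; Pham wins 19–12.
Pham vs Ferraro: 4+4+3 = 11 for Pham, 20 for Ferraro — Ferraro by 20–11.
Pham beats Blum; loses to Aoki, Ferraro — 1 pairwise win.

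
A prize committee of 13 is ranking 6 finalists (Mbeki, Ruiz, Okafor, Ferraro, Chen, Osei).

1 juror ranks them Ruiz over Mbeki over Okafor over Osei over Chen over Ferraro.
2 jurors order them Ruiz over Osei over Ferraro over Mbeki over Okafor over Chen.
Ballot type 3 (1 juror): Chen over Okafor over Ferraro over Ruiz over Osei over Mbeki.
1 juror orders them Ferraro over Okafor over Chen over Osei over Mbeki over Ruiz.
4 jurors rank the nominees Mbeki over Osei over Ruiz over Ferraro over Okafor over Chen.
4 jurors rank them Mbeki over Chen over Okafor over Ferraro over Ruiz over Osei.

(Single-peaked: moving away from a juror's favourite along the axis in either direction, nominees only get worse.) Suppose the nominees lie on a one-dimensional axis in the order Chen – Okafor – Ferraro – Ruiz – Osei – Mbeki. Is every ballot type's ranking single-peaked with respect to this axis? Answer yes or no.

Axis positions: Chen=1, Okafor=2, Ferraro=3, Ruiz=4, Osei=5, Mbeki=6.
Ballot type 1: ranking walks positions 4-6-2-5-1-3; Mbeki is ranked above Osei even though Osei lies between Mbeki and the peak Ruiz on the axis — preferences dip and rise again. Not single-peaked.
Ballot type 2 (peak Ruiz at position 4): ranking walks positions 4-5-3-6-2-1, expanding outward from the peak — single-peaked.
Ballot type 3 (peak Chen at position 1): ranking walks positions 1-2-3-4-5-6, expanding outward from the peak — single-peaked.
Ballot type 4: ranking walks positions 3-2-1-5-6-4; Osei is ranked above Ruiz even though Ruiz lies between Osei and the peak Ferraro on the axis — preferences dip and rise again. Not single-peaked.
Ballot type 5 (peak Mbeki at position 6): ranking walks positions 6-5-4-3-2-1, expanding outward from the peak — single-peaked.
Ballot type 6: ranking walks positions 6-1-2-3-4-5; Chen is ranked above Osei even though Osei lies between Chen and the peak Mbeki on the axis — preferences dip and rise again. Not single-peaked.
Ballot type 1 violates single-peakedness, so the profile is not single-peaked on this axis.

no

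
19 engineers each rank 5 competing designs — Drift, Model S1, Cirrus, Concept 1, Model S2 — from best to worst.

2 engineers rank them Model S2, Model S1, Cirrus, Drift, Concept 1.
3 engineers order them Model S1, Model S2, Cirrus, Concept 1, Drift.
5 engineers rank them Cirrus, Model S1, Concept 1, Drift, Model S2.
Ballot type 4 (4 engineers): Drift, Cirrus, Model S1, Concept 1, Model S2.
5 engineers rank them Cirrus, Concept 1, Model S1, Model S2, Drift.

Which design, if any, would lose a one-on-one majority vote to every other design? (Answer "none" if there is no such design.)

Head-to-head results (19 engineers):
Drift vs Model S1: Model S1 wins 15–4.
Drift–Cirrus: Cirrus 15–4.
Drift vs Concept 1: 6 to 13, Concept 1.
Drift vs Model S2: Model S2, 10–9.
Model S1 vs Cirrus: Cirrus, 14–5.
Model S1 vs Concept 1: Model S1, 14–5.
Model S1 vs Model S2: Model S1 preferred on 3+5+4+5 = 17 ballots; Model S1 wins 17–2.
Cirrus vs Concept 1: Cirrus, 19–0.
Cirrus vs Model S2: 5+4+5 = 14 for Cirrus, 5 for Model S2 — Cirrus by 14–5.
Concept 1 vs Model S2: 14 to 5, Concept 1.
Drift is beaten in every head-to-head and is the Condorcet loser.

Drift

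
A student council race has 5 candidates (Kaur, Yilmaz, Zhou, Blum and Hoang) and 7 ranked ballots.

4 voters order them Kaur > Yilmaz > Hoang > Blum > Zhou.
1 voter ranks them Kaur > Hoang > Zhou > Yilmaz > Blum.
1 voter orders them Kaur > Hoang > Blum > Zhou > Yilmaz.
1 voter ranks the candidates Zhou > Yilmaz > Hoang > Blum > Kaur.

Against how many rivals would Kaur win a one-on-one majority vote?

Kaur against each rival (7 voters):
Kaur vs Yilmaz: 6 to 1, Kaur.
Kaur vs Zhou: 4+1+1 = 6 for Kaur, 1 for Zhou — Kaur by 6–1.
Kaur vs Blum: Kaur wins 6–1.
Kaur–Hoang: Kaur 6–1.
Kaur beats Yilmaz, Zhou, Blum, Hoang — 4 pairwise wins.

4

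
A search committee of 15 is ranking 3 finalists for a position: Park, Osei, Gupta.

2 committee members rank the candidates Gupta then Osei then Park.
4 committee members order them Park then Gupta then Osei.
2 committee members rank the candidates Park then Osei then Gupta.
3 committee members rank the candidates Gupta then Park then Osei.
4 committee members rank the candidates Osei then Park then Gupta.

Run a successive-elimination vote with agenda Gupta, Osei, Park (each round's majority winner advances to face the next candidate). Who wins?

Park

Round 1: Gupta vs Osei — 9–6, Gupta advances.
Round 2: Gupta vs Park — 5–10, Park advances.
Park survives the agenda.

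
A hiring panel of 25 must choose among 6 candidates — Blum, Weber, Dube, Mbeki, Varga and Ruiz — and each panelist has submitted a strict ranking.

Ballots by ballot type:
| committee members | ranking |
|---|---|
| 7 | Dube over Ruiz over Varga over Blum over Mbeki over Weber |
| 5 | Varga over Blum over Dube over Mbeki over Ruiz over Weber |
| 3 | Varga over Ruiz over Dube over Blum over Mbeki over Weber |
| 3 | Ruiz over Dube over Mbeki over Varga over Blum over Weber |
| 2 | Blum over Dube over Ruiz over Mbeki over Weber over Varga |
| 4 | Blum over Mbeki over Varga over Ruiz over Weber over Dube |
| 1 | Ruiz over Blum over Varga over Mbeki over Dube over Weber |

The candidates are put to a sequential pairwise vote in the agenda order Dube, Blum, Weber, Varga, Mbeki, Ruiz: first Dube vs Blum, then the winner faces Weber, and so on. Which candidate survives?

Ruiz

Round 1: Dube vs Blum — 13–12, Dube advances.
Round 2: Dube vs Weber — 21–4, Dube advances.
Round 3: Dube vs Varga — 12–13, Varga advances.
Round 4: Varga vs Mbeki — 16–9, Varga advances.
Round 5: Varga vs Ruiz — 12–13, Ruiz advances.
The agenda winner is Ruiz.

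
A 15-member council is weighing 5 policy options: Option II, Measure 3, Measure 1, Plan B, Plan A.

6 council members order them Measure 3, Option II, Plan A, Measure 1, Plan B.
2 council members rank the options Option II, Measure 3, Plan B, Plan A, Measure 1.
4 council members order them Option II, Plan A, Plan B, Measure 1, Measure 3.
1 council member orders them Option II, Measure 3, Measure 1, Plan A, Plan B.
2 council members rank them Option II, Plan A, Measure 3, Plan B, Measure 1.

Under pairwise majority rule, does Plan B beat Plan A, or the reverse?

Ballots ranking Plan B above Plan A: 2.
Ballots ranking Plan A above Plan B: 15 − 2 = 13.
Plan A wins the head-to-head 13–2.

Plan A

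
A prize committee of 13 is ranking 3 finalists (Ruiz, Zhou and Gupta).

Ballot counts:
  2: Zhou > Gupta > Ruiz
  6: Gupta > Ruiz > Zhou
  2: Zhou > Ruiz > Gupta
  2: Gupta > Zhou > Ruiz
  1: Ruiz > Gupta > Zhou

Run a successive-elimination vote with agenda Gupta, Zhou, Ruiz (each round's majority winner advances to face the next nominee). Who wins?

Round 1: Gupta vs Zhou — 9–4, Gupta advances.
Round 2: Gupta vs Ruiz — 10–3, Gupta advances.
The agenda winner is Gupta.

Gupta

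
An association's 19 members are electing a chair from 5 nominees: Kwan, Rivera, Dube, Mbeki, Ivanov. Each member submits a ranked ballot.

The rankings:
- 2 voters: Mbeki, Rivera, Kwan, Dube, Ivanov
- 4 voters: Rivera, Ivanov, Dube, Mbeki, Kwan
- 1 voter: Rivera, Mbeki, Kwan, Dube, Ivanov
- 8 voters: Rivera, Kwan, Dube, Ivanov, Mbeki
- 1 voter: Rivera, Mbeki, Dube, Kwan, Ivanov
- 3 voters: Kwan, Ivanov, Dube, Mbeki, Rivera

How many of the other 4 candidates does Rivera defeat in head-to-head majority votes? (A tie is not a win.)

Rivera against each rival (19 voters):
Rivera vs Kwan: Rivera, 16–3.
Rivera vs Dube: Rivera wins 16–3.
Rivera vs Mbeki: Rivera, 14–5.
Rivera vs Ivanov: 16 to 3, Rivera.
Rivera beats Kwan, Dube, Mbeki, Ivanov — 4 pairwise wins.

4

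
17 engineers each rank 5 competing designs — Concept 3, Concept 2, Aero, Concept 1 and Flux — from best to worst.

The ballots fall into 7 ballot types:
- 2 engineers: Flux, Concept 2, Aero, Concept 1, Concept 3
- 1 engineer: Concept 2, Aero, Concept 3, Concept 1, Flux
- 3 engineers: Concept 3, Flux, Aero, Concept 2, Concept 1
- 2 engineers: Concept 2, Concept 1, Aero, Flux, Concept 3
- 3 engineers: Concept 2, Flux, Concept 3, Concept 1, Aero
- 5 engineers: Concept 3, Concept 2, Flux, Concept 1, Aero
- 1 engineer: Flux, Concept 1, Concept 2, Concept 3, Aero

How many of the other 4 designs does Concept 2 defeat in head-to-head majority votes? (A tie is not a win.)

Concept 2 against each rival (17 engineers):
Concept 2 vs Concept 3: Concept 2 preferred on 2+1+2+3+1 = 9 ballots; Concept 2 wins 9–8.
Concept 2 vs Aero: 2+1+2+3+5+1 = 14 for Concept 2, 3 for Aero — Concept 2 by 14–3.
Concept 2 vs Concept 1: 16 to 1, Concept 2.
Concept 2 vs Flux: 1+2+3+5 = 11 for Concept 2, 6 for Flux — Concept 2 by 11–6.
Concept 2 beats Concept 3, Aero, Concept 1, Flux — 4 pairwise wins.

4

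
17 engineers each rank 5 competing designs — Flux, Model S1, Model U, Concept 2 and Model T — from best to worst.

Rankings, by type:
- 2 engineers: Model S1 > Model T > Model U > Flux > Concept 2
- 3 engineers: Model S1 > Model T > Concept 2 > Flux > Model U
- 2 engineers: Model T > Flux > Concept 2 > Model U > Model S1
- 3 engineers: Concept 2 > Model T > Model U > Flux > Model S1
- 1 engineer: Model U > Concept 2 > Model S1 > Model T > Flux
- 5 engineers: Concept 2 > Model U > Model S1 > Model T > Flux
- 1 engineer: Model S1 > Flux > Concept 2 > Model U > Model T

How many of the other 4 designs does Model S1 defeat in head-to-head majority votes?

2

Model S1 against each rival (17 engineers):
Model S1 vs Flux: Model S1 preferred on 2+3+1+5+1 = 12 ballots; Model S1 wins 12–5.
Model S1 vs Model U: Model U wins 11–6.
Model S1 vs Concept 2: 2+3+1 = 6 for Model S1, 11 for Concept 2 — Concept 2 by 11–6.
Model S1 vs Model T: Model S1, 12–5.
Model S1 beats Flux, Model T; loses to Model U, Concept 2 — 2 pairwise wins.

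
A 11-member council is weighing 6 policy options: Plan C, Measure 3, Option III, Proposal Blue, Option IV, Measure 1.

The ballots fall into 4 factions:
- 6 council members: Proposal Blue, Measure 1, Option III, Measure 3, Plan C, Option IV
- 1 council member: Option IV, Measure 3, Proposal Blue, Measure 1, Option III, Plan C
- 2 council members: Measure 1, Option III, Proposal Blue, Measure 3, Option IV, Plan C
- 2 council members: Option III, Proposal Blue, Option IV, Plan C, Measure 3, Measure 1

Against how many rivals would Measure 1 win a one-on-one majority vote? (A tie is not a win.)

4

Measure 1 against each rival (11 council members):
Measure 1–Plan C: Measure 1 9–2.
Measure 1 vs Measure 3: Measure 1 wins 8–3.
Measure 1–Option III: Measure 1 9–2.
Measure 1–Proposal Blue: Proposal Blue 9–2.
Measure 1 vs Option IV: 6+2 = 8 for Measure 1, 3 for Option IV — Measure 1 by 8–3.
Measure 1 beats Plan C, Measure 3, Option III, Option IV; loses to Proposal Blue — 4 pairwise wins.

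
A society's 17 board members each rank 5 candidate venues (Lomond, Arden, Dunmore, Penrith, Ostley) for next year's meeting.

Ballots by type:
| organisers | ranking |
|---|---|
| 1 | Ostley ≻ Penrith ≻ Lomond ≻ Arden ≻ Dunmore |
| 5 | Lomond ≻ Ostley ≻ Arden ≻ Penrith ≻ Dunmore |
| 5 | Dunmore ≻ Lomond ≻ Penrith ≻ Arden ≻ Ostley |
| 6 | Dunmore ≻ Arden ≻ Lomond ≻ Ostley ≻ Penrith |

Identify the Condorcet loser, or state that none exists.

Pairwise majorities:
Lomond–Arden: Lomond 11–6.
Lomond vs Dunmore: 1+5 = 6 for Lomond, 11 for Dunmore — Dunmore by 11–6.
Lomond vs Penrith: 16 to 1, Lomond.
Lomond–Ostley: Lomond 16–1.
Arden vs Dunmore: Arden is ranked higher on 1+5 = 6 ballots, Dunmore on 11. Dunmore wins 11–6.
Arden vs Penrith: Arden preferred on 5+6 = 11 ballots; Arden wins 11–6.
Arden vs Ostley: 11 to 6, Arden.
Dunmore–Penrith: Dunmore 11–6.
Dunmore vs Ostley: 11 to 6, Dunmore.
Penrith vs Ostley: Penrith is ranked higher on 5 ballots, Ostley on 12. Ostley wins 12–5.
Penrith loses to every other city — it is the Condorcet loser.

Penrith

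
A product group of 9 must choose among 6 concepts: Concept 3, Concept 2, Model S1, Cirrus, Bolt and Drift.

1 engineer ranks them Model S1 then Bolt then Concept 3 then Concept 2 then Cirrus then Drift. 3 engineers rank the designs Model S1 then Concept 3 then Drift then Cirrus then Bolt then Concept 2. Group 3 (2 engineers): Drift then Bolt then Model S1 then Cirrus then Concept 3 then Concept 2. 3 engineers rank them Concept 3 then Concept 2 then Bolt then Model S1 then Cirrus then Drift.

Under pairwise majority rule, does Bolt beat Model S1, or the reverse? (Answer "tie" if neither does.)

Ballots ranking Bolt above Model S1: 2 + 3 = 5.
Ballots ranking Model S1 above Bolt: 9 − 5 = 4.
Bolt wins the head-to-head 5–4.

Bolt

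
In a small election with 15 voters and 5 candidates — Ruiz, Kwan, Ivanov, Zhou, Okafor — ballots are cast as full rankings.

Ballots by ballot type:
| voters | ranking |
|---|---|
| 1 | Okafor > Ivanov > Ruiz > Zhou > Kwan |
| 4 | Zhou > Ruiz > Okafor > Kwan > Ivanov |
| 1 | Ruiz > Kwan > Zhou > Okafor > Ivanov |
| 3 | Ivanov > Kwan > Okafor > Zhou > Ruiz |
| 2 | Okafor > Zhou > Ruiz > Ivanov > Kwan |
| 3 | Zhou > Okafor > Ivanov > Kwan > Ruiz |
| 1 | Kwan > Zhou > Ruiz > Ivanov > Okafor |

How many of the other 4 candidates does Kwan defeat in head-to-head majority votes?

0

Kwan against each rival (15 voters):
Kwan–Ruiz: Ruiz 8–7.
Kwan vs Ivanov: Kwan is ranked higher on 4+1+1 = 6 ballots, Ivanov on 9. Ivanov wins 9–6.
Kwan vs Zhou: Kwan is ranked higher on 1+3+1 = 5 ballots, Zhou on 10. Zhou wins 10–5.
Kwan–Okafor: Okafor 10–5.
Kwan beats no one; loses to Ruiz, Ivanov, Zhou, Okafor — 0 pairwise wins.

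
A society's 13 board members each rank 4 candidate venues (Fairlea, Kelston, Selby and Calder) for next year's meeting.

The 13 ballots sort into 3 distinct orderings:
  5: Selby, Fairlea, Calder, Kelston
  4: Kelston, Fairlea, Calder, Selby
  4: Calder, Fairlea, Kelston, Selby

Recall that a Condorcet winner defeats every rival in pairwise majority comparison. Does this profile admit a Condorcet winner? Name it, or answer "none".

Pairwise majorities:
Fairlea vs Kelston: 9 to 4, Fairlea.
Fairlea–Selby: Fairlea 8–5.
Fairlea vs Calder: Fairlea, 9–4.
Kelston vs Selby: Kelston is ranked higher on 4+4 = 8 ballots, Selby on 5. Kelston wins 8–5.
Kelston vs Calder: 4 for Kelston, 9 for Calder — Calder by 9–4.
Selby vs Calder: Calder, 8–5.
Fairlea defeats every rival head-to-head and is the Condorcet winner.

Fairlea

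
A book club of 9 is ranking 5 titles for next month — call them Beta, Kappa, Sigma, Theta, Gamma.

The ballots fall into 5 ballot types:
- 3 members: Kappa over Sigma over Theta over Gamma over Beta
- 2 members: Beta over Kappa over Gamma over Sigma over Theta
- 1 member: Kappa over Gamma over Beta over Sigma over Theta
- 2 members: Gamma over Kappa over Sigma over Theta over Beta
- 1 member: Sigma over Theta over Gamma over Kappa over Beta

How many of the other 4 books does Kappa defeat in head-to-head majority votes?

Kappa against each rival (9 members):
Kappa–Beta: Kappa 7–2.
Kappa vs Sigma: Kappa is ranked higher on 3+2+1+2 = 8 ballots, Sigma on 1. Kappa wins 8–1.
Kappa–Theta: Kappa 8–1.
Kappa vs Gamma: 3+2+1 = 6 for Kappa, 3 for Gamma — Kappa by 6–3.
Kappa beats Beta, Sigma, Theta, Gamma — 4 pairwise wins.

4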